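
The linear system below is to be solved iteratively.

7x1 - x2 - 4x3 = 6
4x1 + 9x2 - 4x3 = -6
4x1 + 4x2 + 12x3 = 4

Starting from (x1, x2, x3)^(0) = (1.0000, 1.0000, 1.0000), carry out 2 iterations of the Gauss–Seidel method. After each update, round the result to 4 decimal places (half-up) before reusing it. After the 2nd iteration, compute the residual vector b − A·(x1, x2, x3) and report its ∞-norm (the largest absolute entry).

1.1010

Iteration 1:
  x1 = (6 - (-1)·1.0000 - (-4)·1.0000) / (7) = 1.5714
  x2 = (-6 - (4)·1.5714 - (-4)·1.0000) / (9) = -0.9206
  x3 = (4 - (4)·1.5714 - (4)·-0.9206) / (12) = 0.1164
Iteration 2:
  x1 = (6 - (-1)·-0.9206 - (-4)·0.1164) / (7) = 0.7921
  x2 = (-6 - (4)·0.7921 - (-4)·0.1164) / (9) = -0.9670
  x3 = (4 - (4)·0.7921 - (4)·-0.9670) / (12) = 0.3916
Residual b − A·x = (1.0547, 1.1010, 0.0004); ∞-norm = 1.1010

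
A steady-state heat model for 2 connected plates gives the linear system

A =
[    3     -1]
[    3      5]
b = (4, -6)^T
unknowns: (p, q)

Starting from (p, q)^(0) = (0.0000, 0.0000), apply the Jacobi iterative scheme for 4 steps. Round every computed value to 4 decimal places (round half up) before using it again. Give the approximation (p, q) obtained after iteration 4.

(0.7467, -1.6000)

Iteration 1:
  p = (4 - (-1)·0.0000) / (3) = 1.3333
  q = (-6 - (3)·0.0000) / (5) = -1.2000
Iteration 2:
  p = (4 - (-1)·-1.2000) / (3) = 0.9333
  q = (-6 - (3)·1.3333) / (5) = -2.0000
Iteration 3:
  p = (4 - (-1)·-2.0000) / (3) = 0.6667
  q = (-6 - (3)·0.9333) / (5) = -1.7600
Iteration 4:
  p = (4 - (-1)·-1.7600) / (3) = 0.7467
  q = (-6 - (3)·0.6667) / (5) = -1.6000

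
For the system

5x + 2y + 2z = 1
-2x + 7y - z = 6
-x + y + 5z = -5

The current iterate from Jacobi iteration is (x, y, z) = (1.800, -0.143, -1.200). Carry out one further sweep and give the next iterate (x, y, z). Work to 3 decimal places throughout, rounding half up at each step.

One sweep:
  x = (1 - (2)·-0.143 - (2)·-1.200) / (5) = 0.737
  y = (6 - (-2)·1.800 - (-1)·-1.200) / (7) = 1.200
  z = (-5 - (-1)·1.800 - (1)·-0.143) / (5) = -0.611

(0.737, 1.200, -0.611)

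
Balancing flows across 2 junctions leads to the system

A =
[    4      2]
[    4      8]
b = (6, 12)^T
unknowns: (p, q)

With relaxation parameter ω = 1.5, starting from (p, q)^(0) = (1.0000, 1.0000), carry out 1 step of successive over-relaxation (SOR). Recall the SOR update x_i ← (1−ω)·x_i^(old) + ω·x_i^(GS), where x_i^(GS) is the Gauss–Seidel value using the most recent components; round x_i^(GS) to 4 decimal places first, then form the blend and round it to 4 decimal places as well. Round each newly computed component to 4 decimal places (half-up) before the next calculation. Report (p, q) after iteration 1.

(1.0000, 1.0000)

Iteration 1:
  p: GS value = (6 - (2)·1.0000) / (4) = 1.0000;  p ← (1−ω)·1.0000 + ω·1.0000 = 1.0000
  q: GS value = (12 - (4)·1.0000) / (8) = 1.0000;  q ← (1−ω)·1.0000 + ω·1.0000 = 1.0000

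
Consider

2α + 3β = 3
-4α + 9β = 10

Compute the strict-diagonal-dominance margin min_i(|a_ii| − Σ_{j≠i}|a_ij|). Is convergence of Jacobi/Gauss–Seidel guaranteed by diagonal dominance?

row 1: |2| − (3) = -1
row 2: |9| − (4) = 5
minimum over rows = -1 → not strictly diagonally dominant

-1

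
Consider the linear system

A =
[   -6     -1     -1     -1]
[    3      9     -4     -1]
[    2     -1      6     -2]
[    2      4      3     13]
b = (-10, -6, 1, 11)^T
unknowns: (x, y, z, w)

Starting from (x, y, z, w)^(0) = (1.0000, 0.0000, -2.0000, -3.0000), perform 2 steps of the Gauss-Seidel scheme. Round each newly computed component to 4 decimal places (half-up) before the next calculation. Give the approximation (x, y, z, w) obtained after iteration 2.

Iteration 1:
  x = (-10 - (-1)·0.0000 - (-1)·-2.0000 - (-1)·-3.0000) / (-6) = 2.5000
  y = (-6 - (3)·2.5000 - (-4)·-2.0000 - (-1)·-3.0000) / (9) = -2.7222
  z = (1 - (2)·2.5000 - (-1)·-2.7222 - (-2)·-3.0000) / (6) = -2.1204
  w = (11 - (2)·2.5000 - (4)·-2.7222 - (3)·-2.1204) / (13) = 1.7885
Iteration 2:
  x = (-10 - (-1)·-2.7222 - (-1)·-2.1204 - (-1)·1.7885) / (-6) = 2.1757
  y = (-6 - (3)·2.1757 - (-4)·-2.1204 - (-1)·1.7885) / (9) = -2.1356
  z = (1 - (2)·2.1757 - (-1)·-2.1356 - (-2)·1.7885) / (6) = -0.3183
  w = (11 - (2)·2.1757 - (4)·-2.1356 - (3)·-0.3183) / (13) = 1.2420

(2.1757, -2.1356, -0.3183, 1.2420)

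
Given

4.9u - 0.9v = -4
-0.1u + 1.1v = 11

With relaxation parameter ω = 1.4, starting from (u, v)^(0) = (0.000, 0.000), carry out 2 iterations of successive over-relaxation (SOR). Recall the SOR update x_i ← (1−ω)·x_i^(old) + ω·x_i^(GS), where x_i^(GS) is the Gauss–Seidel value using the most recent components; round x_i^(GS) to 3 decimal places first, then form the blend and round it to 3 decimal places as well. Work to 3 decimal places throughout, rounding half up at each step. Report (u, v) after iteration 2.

(2.876, 8.824)

Iteration 1:
  u: GS value = (-4 - (-0.9)·0.000) / (4.9) = -0.816;  u ← (1−ω)·0.000 + ω·-0.816 = -1.142
  v: GS value = (11 - (-0.1)·-1.142) / (1.1) = 9.896;  v ← (1−ω)·0.000 + ω·9.896 = 13.854
Iteration 2:
  u: GS value = (-4 - (-0.9)·13.854) / (4.9) = 1.728;  u ← (1−ω)·-1.142 + ω·1.728 = 2.876
  v: GS value = (11 - (-0.1)·2.876) / (1.1) = 10.261;  v ← (1−ω)·13.854 + ω·10.261 = 8.824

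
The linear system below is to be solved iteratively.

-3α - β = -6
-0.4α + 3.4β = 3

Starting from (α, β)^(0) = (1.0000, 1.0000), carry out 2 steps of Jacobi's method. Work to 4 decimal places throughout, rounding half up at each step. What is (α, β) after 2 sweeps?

(1.6667, 1.0784)

Iteration 1:
  α = (-6 - (-1)·1.0000) / (-3) = 1.6667
  β = (3 - (-0.4)·1.0000) / (3.4) = 1.0000
Iteration 2:
  α = (-6 - (-1)·1.0000) / (-3) = 1.6667
  β = (3 - (-0.4)·1.6667) / (3.4) = 1.0784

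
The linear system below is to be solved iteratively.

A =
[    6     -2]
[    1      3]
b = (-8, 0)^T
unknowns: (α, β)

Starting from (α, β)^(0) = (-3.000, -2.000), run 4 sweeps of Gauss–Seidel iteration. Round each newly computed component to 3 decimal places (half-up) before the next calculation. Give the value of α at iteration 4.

Iteration 1:
  α = (-8 - (-2)·-2.000) / (6) = -2.000
  β = (0 - (1)·-2.000) / (3) = 0.667
Iteration 2:
  α = (-8 - (-2)·0.667) / (6) = -1.111
  β = (0 - (1)·-1.111) / (3) = 0.370
Iteration 3:
  α = (-8 - (-2)·0.370) / (6) = -1.210
  β = (0 - (1)·-1.210) / (3) = 0.403
Iteration 4:
  α = (-8 - (-2)·0.403) / (6) = -1.199
  β = (0 - (1)·-1.199) / (3) = 0.400

-1.199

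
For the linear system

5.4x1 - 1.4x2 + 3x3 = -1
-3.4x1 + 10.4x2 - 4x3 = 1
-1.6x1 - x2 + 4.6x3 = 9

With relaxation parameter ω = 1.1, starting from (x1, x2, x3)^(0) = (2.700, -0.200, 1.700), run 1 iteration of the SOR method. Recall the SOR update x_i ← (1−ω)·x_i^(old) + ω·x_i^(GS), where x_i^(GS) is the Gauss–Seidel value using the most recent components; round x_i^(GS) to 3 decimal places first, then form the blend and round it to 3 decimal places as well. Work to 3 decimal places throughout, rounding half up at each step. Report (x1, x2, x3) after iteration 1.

Iteration 1:
  x1: GS value = (-1 - (-1.4)·-0.200 - (3)·1.700) / (5.4) = -1.181;  x1 ← (1−ω)·2.700 + ω·-1.181 = -1.569
  x2: GS value = (1 - (-3.4)·-1.569 - (-4)·1.700) / (10.4) = 0.237;  x2 ← (1−ω)·-0.200 + ω·0.237 = 0.281
  x3: GS value = (9 - (-1.6)·-1.569 - (-1)·0.281) / (4.6) = 1.472;  x3 ← (1−ω)·1.700 + ω·1.472 = 1.449

(-1.569, 0.281, 1.449)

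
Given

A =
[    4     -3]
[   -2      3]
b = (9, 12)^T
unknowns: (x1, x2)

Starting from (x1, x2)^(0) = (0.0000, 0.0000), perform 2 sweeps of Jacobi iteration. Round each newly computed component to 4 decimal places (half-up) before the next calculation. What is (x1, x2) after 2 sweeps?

Iteration 1:
  x1 = (9 - (-3)·0.0000) / (4) = 2.2500
  x2 = (12 - (-2)·0.0000) / (3) = 4.0000
Iteration 2:
  x1 = (9 - (-3)·4.0000) / (4) = 5.2500
  x2 = (12 - (-2)·2.2500) / (3) = 5.5000

(5.2500, 5.5000)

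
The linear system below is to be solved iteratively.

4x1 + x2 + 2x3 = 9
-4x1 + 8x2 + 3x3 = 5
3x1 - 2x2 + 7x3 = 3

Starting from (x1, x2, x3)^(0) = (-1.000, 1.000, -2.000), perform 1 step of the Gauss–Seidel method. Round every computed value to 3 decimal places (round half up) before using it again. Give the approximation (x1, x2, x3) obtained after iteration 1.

(3.000, 2.875, -0.036)

Iteration 1:
  x1 = (9 - (1)·1.000 - (2)·-2.000) / (4) = 3.000
  x2 = (5 - (-4)·3.000 - (3)·-2.000) / (8) = 2.875
  x3 = (3 - (3)·3.000 - (-2)·2.875) / (7) = -0.036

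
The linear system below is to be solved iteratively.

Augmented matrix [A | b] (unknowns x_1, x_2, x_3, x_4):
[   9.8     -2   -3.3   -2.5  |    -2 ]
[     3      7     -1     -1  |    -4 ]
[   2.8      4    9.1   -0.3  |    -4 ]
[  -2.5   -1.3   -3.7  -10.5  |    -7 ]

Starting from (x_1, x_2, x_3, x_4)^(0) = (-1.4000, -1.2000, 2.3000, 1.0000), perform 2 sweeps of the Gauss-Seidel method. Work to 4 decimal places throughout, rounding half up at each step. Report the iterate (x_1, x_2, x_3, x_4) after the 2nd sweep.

Iteration 1:
  x_1 = (-2 - (-2)·-1.2000 - (-3.3)·2.3000 - (-2.5)·1.0000) / (9.8) = 0.5806
  x_2 = (-4 - (3)·0.5806 - (-1)·2.3000 - (-1)·1.0000) / (7) = -0.3488
  x_3 = (-4 - (2.8)·0.5806 - (4)·-0.3488 - (-0.3)·1.0000) / (9.1) = -0.4319
  x_4 = (-7 - (-2.5)·0.5806 - (-1.3)·-0.3488 - (-3.7)·-0.4319) / (-10.5) = 0.7238
Iteration 2:
  x_1 = (-2 - (-2)·-0.3488 - (-3.3)·-0.4319 - (-2.5)·0.7238) / (9.8) = -0.2361
  x_2 = (-4 - (3)·-0.2361 - (-1)·-0.4319 - (-1)·0.7238) / (7) = -0.4285
  x_3 = (-4 - (2.8)·-0.2361 - (4)·-0.4285 - (-0.3)·0.7238) / (9.1) = -0.1547
  x_4 = (-7 - (-2.5)·-0.2361 - (-1.3)·-0.4285 - (-3.7)·-0.1547) / (-10.5) = 0.8304

(-0.2361, -0.4285, -0.1547, 0.8304)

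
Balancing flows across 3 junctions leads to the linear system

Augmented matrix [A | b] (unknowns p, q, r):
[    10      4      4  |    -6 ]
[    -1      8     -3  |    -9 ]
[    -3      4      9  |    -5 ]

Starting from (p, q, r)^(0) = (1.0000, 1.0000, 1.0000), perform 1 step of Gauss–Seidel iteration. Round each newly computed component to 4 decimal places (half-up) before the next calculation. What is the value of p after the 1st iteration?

Iteration 1:
  p = (-6 - (4)·1.0000 - (4)·1.0000) / (10) = -1.4000
  q = (-9 - (-1)·-1.4000 - (-3)·1.0000) / (8) = -0.9250
  r = (-5 - (-3)·-1.4000 - (4)·-0.9250) / (9) = -0.6111

-1.4000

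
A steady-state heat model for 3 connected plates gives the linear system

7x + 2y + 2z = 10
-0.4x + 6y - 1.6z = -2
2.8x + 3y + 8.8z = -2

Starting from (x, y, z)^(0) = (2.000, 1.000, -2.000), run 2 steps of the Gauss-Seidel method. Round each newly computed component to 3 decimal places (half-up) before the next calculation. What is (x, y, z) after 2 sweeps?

Iteration 1:
  x = (10 - (2)·1.000 - (2)·-2.000) / (7) = 1.714
  y = (-2 - (-0.4)·1.714 - (-1.6)·-2.000) / (6) = -0.752
  z = (-2 - (2.8)·1.714 - (3)·-0.752) / (8.8) = -0.516
Iteration 2:
  x = (10 - (2)·-0.752 - (2)·-0.516) / (7) = 1.791
  y = (-2 - (-0.4)·1.791 - (-1.6)·-0.516) / (6) = -0.352
  z = (-2 - (2.8)·1.791 - (3)·-0.352) / (8.8) = -0.677

(1.791, -0.352, -0.677)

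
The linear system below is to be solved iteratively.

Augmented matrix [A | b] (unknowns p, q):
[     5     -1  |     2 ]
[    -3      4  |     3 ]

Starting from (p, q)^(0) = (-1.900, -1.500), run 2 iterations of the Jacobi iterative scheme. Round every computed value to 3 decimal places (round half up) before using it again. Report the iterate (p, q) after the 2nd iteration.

(0.265, 0.825)

Iteration 1:
  p = (2 - (-1)·-1.500) / (5) = 0.100
  q = (3 - (-3)·-1.900) / (4) = -0.675
Iteration 2:
  p = (2 - (-1)·-0.675) / (5) = 0.265
  q = (3 - (-3)·0.100) / (4) = 0.825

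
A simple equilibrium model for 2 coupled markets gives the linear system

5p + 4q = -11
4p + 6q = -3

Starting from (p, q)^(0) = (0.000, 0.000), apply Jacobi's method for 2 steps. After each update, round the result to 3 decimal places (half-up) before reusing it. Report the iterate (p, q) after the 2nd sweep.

Iteration 1:
  p = (-11 - (4)·0.000) / (5) = -2.200
  q = (-3 - (4)·0.000) / (6) = -0.500
Iteration 2:
  p = (-11 - (4)·-0.500) / (5) = -1.800
  q = (-3 - (4)·-2.200) / (6) = 0.967

(-1.800, 0.967)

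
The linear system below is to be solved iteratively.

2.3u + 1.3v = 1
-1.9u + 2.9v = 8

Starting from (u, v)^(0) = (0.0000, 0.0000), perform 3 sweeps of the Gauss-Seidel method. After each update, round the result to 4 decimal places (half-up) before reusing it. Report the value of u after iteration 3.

-0.6484

Iteration 1:
  u = (1 - (1.3)·0.0000) / (2.3) = 0.4348
  v = (8 - (-1.9)·0.4348) / (2.9) = 3.0435
Iteration 2:
  u = (1 - (1.3)·3.0435) / (2.3) = -1.2855
  v = (8 - (-1.9)·-1.2855) / (2.9) = 1.9164
Iteration 3:
  u = (1 - (1.3)·1.9164) / (2.3) = -0.6484
  v = (8 - (-1.9)·-0.6484) / (2.9) = 2.3338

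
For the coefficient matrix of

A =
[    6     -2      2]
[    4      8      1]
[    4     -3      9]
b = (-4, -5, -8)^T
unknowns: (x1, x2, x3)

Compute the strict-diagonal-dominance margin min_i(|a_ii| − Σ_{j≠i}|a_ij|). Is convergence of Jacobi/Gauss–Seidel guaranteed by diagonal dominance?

row 1: |6| − (2+2) = 2
row 2: |8| − (4+1) = 3
row 3: |9| − (4+3) = 2
minimum over rows = 2 → strictly diagonally dominant (convergence guaranteed)

2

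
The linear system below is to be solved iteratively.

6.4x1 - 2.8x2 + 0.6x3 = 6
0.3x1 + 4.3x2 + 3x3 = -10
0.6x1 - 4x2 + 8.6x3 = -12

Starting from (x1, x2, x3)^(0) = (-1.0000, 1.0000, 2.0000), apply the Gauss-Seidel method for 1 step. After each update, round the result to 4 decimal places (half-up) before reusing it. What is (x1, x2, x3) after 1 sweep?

(1.1875, -3.8038, -3.2474)

Iteration 1:
  x1 = (6 - (-2.8)·1.0000 - (0.6)·2.0000) / (6.4) = 1.1875
  x2 = (-10 - (0.3)·1.1875 - (3)·2.0000) / (4.3) = -3.8038
  x3 = (-12 - (0.6)·1.1875 - (-4)·-3.8038) / (8.6) = -3.2474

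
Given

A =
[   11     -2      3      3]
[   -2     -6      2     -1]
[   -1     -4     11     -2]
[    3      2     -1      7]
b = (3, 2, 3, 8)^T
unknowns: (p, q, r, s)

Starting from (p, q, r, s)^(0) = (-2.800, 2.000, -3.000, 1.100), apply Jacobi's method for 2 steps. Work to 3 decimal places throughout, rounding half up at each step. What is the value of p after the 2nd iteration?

-0.457

Iteration 1:
  p = (3 - (-2)·2.000 - (3)·-3.000 - (3)·1.100) / (11) = 1.155
  q = (2 - (-2)·-2.800 - (2)·-3.000 - (-1)·1.100) / (-6) = -0.583
  r = (3 - (-1)·-2.800 - (-4)·2.000 - (-2)·1.100) / (11) = 0.945
  s = (8 - (3)·-2.800 - (2)·2.000 - (-1)·-3.000) / (7) = 1.343
Iteration 2:
  p = (3 - (-2)·-0.583 - (3)·0.945 - (3)·1.343) / (11) = -0.457
  q = (2 - (-2)·1.155 - (2)·0.945 - (-1)·1.343) / (-6) = -0.627
  r = (3 - (-1)·1.155 - (-4)·-0.583 - (-2)·1.343) / (11) = 0.410
  s = (8 - (3)·1.155 - (2)·-0.583 - (-1)·0.945) / (7) = 0.949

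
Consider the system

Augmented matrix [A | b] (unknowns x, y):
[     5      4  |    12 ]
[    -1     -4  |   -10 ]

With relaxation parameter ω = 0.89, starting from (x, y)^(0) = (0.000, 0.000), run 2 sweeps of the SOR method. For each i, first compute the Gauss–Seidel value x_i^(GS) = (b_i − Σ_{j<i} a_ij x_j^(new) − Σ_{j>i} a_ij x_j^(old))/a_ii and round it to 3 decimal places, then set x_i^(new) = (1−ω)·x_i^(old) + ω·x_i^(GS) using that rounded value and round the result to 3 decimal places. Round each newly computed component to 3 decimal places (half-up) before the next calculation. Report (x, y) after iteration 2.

(1.125, 2.167)

Iteration 1:
  x: GS value = (12 - (4)·0.000) / (5) = 2.400;  x ← (1−ω)·0.000 + ω·2.400 = 2.136
  y: GS value = (-10 - (-1)·2.136) / (-4) = 1.966;  y ← (1−ω)·0.000 + ω·1.966 = 1.750
Iteration 2:
  x: GS value = (12 - (4)·1.750) / (5) = 1.000;  x ← (1−ω)·2.136 + ω·1.000 = 1.125
  y: GS value = (-10 - (-1)·1.125) / (-4) = 2.219;  y ← (1−ω)·1.750 + ω·2.219 = 2.167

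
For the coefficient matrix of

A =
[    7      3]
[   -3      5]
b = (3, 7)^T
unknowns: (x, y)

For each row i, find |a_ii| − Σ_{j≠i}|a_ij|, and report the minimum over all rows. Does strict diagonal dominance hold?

2

row 1: |7| − (3) = 4
row 2: |5| − (3) = 2
minimum over rows = 2 → strictly diagonally dominant (convergence guaranteed)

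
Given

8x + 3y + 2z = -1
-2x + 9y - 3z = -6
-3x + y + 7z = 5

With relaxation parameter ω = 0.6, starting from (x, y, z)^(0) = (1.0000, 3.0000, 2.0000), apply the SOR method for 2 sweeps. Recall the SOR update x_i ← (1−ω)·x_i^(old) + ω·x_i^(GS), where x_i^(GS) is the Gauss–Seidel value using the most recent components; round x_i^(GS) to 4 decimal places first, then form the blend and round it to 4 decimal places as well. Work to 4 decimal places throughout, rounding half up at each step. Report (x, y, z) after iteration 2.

(-0.7304, 0.1412, 0.6151)

Iteration 1:
  x: GS value = (-1 - (3)·3.0000 - (2)·2.0000) / (8) = -1.7500;  x ← (1−ω)·1.0000 + ω·-1.7500 = -0.6500
  y: GS value = (-6 - (-2)·-0.6500 - (-3)·2.0000) / (9) = -0.1444;  y ← (1−ω)·3.0000 + ω·-0.1444 = 1.1134
  z: GS value = (5 - (-3)·-0.6500 - (1)·1.1134) / (7) = 0.2767;  z ← (1−ω)·2.0000 + ω·0.2767 = 0.9660
Iteration 2:
  x: GS value = (-1 - (3)·1.1134 - (2)·0.9660) / (8) = -0.7840;  x ← (1−ω)·-0.6500 + ω·-0.7840 = -0.7304
  y: GS value = (-6 - (-2)·-0.7304 - (-3)·0.9660) / (9) = -0.5070;  y ← (1−ω)·1.1134 + ω·-0.5070 = 0.1412
  z: GS value = (5 - (-3)·-0.7304 - (1)·0.1412) / (7) = 0.3811;  z ← (1−ω)·0.9660 + ω·0.3811 = 0.6151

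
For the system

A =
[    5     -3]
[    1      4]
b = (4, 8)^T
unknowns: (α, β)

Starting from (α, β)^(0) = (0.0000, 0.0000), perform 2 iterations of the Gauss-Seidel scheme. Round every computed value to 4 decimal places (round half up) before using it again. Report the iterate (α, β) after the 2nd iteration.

Iteration 1:
  α = (4 - (-3)·0.0000) / (5) = 0.8000
  β = (8 - (1)·0.8000) / (4) = 1.8000
Iteration 2:
  α = (4 - (-3)·1.8000) / (5) = 1.8800
  β = (8 - (1)·1.8800) / (4) = 1.5300

(1.8800, 1.5300)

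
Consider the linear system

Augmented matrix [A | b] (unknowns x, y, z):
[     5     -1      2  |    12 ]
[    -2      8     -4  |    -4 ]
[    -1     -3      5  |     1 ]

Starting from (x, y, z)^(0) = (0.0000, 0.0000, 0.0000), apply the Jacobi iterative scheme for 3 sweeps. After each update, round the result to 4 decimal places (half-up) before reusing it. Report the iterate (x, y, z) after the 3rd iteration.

Iteration 1:
  x = (12 - (-1)·0.0000 - (2)·0.0000) / (5) = 2.4000
  y = (-4 - (-2)·0.0000 - (-4)·0.0000) / (8) = -0.5000
  z = (1 - (-1)·0.0000 - (-3)·0.0000) / (5) = 0.2000
Iteration 2:
  x = (12 - (-1)·-0.5000 - (2)·0.2000) / (5) = 2.2200
  y = (-4 - (-2)·2.4000 - (-4)·0.2000) / (8) = 0.2000
  z = (1 - (-1)·2.4000 - (-3)·-0.5000) / (5) = 0.3800
Iteration 3:
  x = (12 - (-1)·0.2000 - (2)·0.3800) / (5) = 2.2880
  y = (-4 - (-2)·2.2200 - (-4)·0.3800) / (8) = 0.2450
  z = (1 - (-1)·2.2200 - (-3)·0.2000) / (5) = 0.7640

(2.2880, 0.2450, 0.7640)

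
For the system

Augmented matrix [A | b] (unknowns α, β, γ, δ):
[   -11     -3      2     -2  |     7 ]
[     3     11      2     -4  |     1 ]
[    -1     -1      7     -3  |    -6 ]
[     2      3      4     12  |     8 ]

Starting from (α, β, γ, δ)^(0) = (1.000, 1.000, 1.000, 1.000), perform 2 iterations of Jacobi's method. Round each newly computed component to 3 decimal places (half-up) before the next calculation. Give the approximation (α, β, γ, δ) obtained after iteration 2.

Iteration 1:
  α = (7 - (-3)·1.000 - (2)·1.000 - (-2)·1.000) / (-11) = -0.909
  β = (1 - (3)·1.000 - (2)·1.000 - (-4)·1.000) / (11) = 0.000
  γ = (-6 - (-1)·1.000 - (-1)·1.000 - (-3)·1.000) / (7) = -0.143
  δ = (8 - (2)·1.000 - (3)·1.000 - (4)·1.000) / (12) = -0.083
Iteration 2:
  α = (7 - (-3)·0.000 - (2)·-0.143 - (-2)·-0.083) / (-11) = -0.647
  β = (1 - (3)·-0.909 - (2)·-0.143 - (-4)·-0.083) / (11) = 0.335
  γ = (-6 - (-1)·-0.909 - (-1)·0.000 - (-3)·-0.083) / (7) = -1.023
  δ = (8 - (2)·-0.909 - (3)·0.000 - (4)·-0.143) / (12) = 0.866

(-0.647, 0.335, -1.023, 0.866)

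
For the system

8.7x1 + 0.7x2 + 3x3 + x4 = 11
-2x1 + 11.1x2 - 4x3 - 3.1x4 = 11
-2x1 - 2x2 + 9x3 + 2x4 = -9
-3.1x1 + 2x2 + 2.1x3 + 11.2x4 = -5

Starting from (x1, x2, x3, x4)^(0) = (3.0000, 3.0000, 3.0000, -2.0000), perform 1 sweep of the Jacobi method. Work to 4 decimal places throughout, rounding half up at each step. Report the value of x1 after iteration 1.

Iteration 1:
  x1 = (11 - (0.7)·3.0000 - (3)·3.0000 - (1)·-2.0000) / (8.7) = 0.2184
  x2 = (11 - (-2)·3.0000 - (-4)·3.0000 - (-3.1)·-2.0000) / (11.1) = 2.0541
  x3 = (-9 - (-2)·3.0000 - (-2)·3.0000 - (2)·-2.0000) / (9) = 0.7778
  x4 = (-5 - (-3.1)·3.0000 - (2)·3.0000 - (2.1)·3.0000) / (11.2) = -0.7143

0.2184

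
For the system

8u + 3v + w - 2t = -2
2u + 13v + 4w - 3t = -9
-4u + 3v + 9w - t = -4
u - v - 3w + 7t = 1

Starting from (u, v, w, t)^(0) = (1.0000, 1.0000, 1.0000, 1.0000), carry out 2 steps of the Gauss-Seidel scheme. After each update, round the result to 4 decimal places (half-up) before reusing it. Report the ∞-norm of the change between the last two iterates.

0.5443

Iteration 1:
  u = (-2 - (3)·1.0000 - (1)·1.0000 - (-2)·1.0000) / (8) = -0.5000
  v = (-9 - (2)·-0.5000 - (4)·1.0000 - (-3)·1.0000) / (13) = -0.6923
  w = (-4 - (-4)·-0.5000 - (3)·-0.6923 - (-1)·1.0000) / (9) = -0.3248
  t = (1 - (1)·-0.5000 - (-1)·-0.6923 - (-3)·-0.3248) / (7) = -0.0238
Iteration 2:
  u = (-2 - (3)·-0.6923 - (1)·-0.3248 - (-2)·-0.0238) / (8) = 0.0443
  v = (-9 - (2)·0.0443 - (4)·-0.3248 - (-3)·-0.0238) / (13) = -0.6047
  w = (-4 - (-4)·0.0443 - (3)·-0.6047 - (-1)·-0.0238) / (9) = -0.2258
  t = (1 - (1)·0.0443 - (-1)·-0.6047 - (-3)·-0.2258) / (7) = -0.0466
Change: (0.5443, 0.0876, 0.0990, -0.0228) → max |·| = 0.5443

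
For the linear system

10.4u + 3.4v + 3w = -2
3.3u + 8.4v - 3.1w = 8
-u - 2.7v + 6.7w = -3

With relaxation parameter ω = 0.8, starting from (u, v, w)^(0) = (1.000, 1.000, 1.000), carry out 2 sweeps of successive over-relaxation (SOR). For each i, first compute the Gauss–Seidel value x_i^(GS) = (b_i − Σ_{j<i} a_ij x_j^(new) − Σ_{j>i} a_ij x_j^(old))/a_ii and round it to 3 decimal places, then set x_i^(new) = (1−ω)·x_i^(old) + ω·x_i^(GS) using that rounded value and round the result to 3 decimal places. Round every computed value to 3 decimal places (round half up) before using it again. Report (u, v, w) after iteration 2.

Iteration 1:
  u: GS value = (-2 - (3.4)·1.000 - (3)·1.000) / (10.4) = -0.808;  u ← (1−ω)·1.000 + ω·-0.808 = -0.446
  v: GS value = (8 - (3.3)·-0.446 - (-3.1)·1.000) / (8.4) = 1.497;  v ← (1−ω)·1.000 + ω·1.497 = 1.398
  w: GS value = (-3 - (-1)·-0.446 - (-2.7)·1.398) / (6.7) = 0.049;  w ← (1−ω)·1.000 + ω·0.049 = 0.239
Iteration 2:
  u: GS value = (-2 - (3.4)·1.398 - (3)·0.239) / (10.4) = -0.718;  u ← (1−ω)·-0.446 + ω·-0.718 = -0.664
  v: GS value = (8 - (3.3)·-0.664 - (-3.1)·0.239) / (8.4) = 1.301;  v ← (1−ω)·1.398 + ω·1.301 = 1.320
  w: GS value = (-3 - (-1)·-0.664 - (-2.7)·1.320) / (6.7) = -0.015;  w ← (1−ω)·0.239 + ω·-0.015 = 0.036

(-0.664, 1.320, 0.036)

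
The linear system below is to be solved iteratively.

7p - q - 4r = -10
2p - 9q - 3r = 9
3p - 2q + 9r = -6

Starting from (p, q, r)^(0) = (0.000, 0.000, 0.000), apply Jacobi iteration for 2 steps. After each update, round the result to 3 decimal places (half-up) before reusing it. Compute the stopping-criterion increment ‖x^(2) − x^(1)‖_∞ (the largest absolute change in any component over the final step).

Iteration 1:
  p = (-10 - (-1)·0.000 - (-4)·0.000) / (7) = -1.429
  q = (9 - (2)·0.000 - (-3)·0.000) / (-9) = -1.000
  r = (-6 - (3)·0.000 - (-2)·0.000) / (9) = -0.667
Iteration 2:
  p = (-10 - (-1)·-1.000 - (-4)·-0.667) / (7) = -1.953
  q = (9 - (2)·-1.429 - (-3)·-0.667) / (-9) = -1.095
  r = (-6 - (3)·-1.429 - (-2)·-1.000) / (9) = -0.413
Change: (-0.524, -0.095, 0.254) → max |·| = 0.524

0.524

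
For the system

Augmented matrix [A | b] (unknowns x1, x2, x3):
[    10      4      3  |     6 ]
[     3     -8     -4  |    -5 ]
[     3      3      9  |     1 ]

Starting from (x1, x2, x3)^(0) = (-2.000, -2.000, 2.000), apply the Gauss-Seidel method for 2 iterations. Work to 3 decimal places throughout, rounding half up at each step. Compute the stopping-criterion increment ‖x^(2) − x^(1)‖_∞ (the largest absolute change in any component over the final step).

Iteration 1:
  x1 = (6 - (4)·-2.000 - (3)·2.000) / (10) = 0.800
  x2 = (-5 - (3)·0.800 - (-4)·2.000) / (-8) = -0.075
  x3 = (1 - (3)·0.800 - (3)·-0.075) / (9) = -0.131
Iteration 2:
  x1 = (6 - (4)·-0.075 - (3)·-0.131) / (10) = 0.669
  x2 = (-5 - (3)·0.669 - (-4)·-0.131) / (-8) = 0.941
  x3 = (1 - (3)·0.669 - (3)·0.941) / (9) = -0.426
Change: (-0.131, 1.016, -0.295) → max |·| = 1.016

1.016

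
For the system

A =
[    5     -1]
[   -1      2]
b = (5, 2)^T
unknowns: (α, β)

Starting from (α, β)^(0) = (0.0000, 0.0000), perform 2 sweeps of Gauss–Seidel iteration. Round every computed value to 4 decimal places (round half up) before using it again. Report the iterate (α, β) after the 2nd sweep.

Iteration 1:
  α = (5 - (-1)·0.0000) / (5) = 1.0000
  β = (2 - (-1)·1.0000) / (2) = 1.5000
Iteration 2:
  α = (5 - (-1)·1.5000) / (5) = 1.3000
  β = (2 - (-1)·1.3000) / (2) = 1.6500

(1.3000, 1.6500)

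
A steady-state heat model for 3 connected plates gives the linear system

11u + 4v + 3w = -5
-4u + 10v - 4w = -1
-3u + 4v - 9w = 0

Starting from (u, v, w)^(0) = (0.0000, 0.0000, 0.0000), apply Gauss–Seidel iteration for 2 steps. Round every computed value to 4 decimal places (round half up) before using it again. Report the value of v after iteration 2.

-0.2332

Iteration 1:
  u = (-5 - (4)·0.0000 - (3)·0.0000) / (11) = -0.4545
  v = (-1 - (-4)·-0.4545 - (-4)·0.0000) / (10) = -0.2818
  w = (0 - (-3)·-0.4545 - (4)·-0.2818) / (-9) = 0.0263
Iteration 2:
  u = (-5 - (4)·-0.2818 - (3)·0.0263) / (11) = -0.3592
  v = (-1 - (-4)·-0.3592 - (-4)·0.0263) / (10) = -0.2332
  w = (0 - (-3)·-0.3592 - (4)·-0.2332) / (-9) = 0.0161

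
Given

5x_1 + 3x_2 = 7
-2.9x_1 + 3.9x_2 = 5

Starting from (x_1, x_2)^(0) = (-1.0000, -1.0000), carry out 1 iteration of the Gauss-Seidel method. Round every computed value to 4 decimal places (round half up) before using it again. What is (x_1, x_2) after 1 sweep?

Iteration 1:
  x_1 = (7 - (3)·-1.0000) / (5) = 2.0000
  x_2 = (5 - (-2.9)·2.0000) / (3.9) = 2.7692

(2.0000, 2.7692)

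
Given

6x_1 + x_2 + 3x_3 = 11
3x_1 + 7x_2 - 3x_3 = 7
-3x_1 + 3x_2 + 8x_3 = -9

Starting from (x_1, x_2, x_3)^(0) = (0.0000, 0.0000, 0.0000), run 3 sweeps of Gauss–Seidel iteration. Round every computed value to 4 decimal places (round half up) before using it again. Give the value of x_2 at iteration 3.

0.0044

Iteration 1:
  x_1 = (11 - (1)·0.0000 - (3)·0.0000) / (6) = 1.8333
  x_2 = (7 - (3)·1.8333 - (-3)·0.0000) / (7) = 0.2143
  x_3 = (-9 - (-3)·1.8333 - (3)·0.2143) / (8) = -0.5179
Iteration 2:
  x_1 = (11 - (1)·0.2143 - (3)·-0.5179) / (6) = 2.0566
  x_2 = (7 - (3)·2.0566 - (-3)·-0.5179) / (7) = -0.1034
  x_3 = (-9 - (-3)·2.0566 - (3)·-0.1034) / (8) = -0.3150
Iteration 3:
  x_1 = (11 - (1)·-0.1034 - (3)·-0.3150) / (6) = 2.0081
  x_2 = (7 - (3)·2.0081 - (-3)·-0.3150) / (7) = 0.0044
  x_3 = (-9 - (-3)·2.0081 - (3)·0.0044) / (8) = -0.3736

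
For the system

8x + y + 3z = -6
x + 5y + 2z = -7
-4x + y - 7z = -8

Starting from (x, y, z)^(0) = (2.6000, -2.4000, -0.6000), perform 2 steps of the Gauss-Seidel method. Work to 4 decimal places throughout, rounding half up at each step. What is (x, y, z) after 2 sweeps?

Iteration 1:
  x = (-6 - (1)·-2.4000 - (3)·-0.6000) / (8) = -0.2250
  y = (-7 - (1)·-0.2250 - (2)·-0.6000) / (5) = -1.1150
  z = (-8 - (-4)·-0.2250 - (1)·-1.1150) / (-7) = 1.1121
Iteration 2:
  x = (-6 - (1)·-1.1150 - (3)·1.1121) / (8) = -1.0277
  y = (-7 - (1)·-1.0277 - (2)·1.1121) / (5) = -1.6393
  z = (-8 - (-4)·-1.0277 - (1)·-1.6393) / (-7) = 1.4959

(-1.0277, -1.6393, 1.4959)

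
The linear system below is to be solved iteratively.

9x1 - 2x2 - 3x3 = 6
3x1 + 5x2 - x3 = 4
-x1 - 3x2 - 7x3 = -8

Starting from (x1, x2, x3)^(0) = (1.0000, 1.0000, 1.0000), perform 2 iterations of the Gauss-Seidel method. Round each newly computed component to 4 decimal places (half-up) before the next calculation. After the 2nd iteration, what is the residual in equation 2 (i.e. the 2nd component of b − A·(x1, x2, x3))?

-0.0115

Iteration 1:
  x1 = (6 - (-2)·1.0000 - (-3)·1.0000) / (9) = 1.2222
  x2 = (4 - (3)·1.2222 - (-1)·1.0000) / (5) = 0.2667
  x3 = (-8 - (-1)·1.2222 - (-3)·0.2667) / (-7) = 0.8540
Iteration 2:
  x1 = (6 - (-2)·0.2667 - (-3)·0.8540) / (9) = 1.0106
  x2 = (4 - (3)·1.0106 - (-1)·0.8540) / (5) = 0.3644
  x3 = (-8 - (-1)·1.0106 - (-3)·0.3644) / (-7) = 0.8423
Residual b − A·x = (0.1603, -0.0115, -0.0001)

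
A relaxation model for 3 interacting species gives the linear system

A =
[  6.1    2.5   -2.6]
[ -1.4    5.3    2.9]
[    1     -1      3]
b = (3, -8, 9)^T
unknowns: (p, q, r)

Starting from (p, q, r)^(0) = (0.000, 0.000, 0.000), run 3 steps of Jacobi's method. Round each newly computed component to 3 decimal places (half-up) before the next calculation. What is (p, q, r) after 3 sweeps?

(2.724, -2.155, 1.197)

Iteration 1:
  p = (3 - (2.5)·0.000 - (-2.6)·0.000) / (6.1) = 0.492
  q = (-8 - (-1.4)·0.000 - (2.9)·0.000) / (5.3) = -1.509
  r = (9 - (1)·0.000 - (-1)·0.000) / (3) = 3.000
Iteration 2:
  p = (3 - (2.5)·-1.509 - (-2.6)·3.000) / (6.1) = 2.389
  q = (-8 - (-1.4)·0.492 - (2.9)·3.000) / (5.3) = -3.021
  r = (9 - (1)·0.492 - (-1)·-1.509) / (3) = 2.333
Iteration 3:
  p = (3 - (2.5)·-3.021 - (-2.6)·2.333) / (6.1) = 2.724
  q = (-8 - (-1.4)·2.389 - (2.9)·2.333) / (5.3) = -2.155
  r = (9 - (1)·2.389 - (-1)·-3.021) / (3) = 1.197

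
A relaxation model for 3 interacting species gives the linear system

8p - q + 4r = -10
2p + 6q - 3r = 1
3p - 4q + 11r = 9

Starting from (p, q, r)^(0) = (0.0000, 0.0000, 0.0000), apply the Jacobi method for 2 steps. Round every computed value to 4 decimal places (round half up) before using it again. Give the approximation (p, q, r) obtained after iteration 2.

(-1.6383, 0.9924, 1.2197)

Iteration 1:
  p = (-10 - (-1)·0.0000 - (4)·0.0000) / (8) = -1.2500
  q = (1 - (2)·0.0000 - (-3)·0.0000) / (6) = 0.1667
  r = (9 - (3)·0.0000 - (-4)·0.0000) / (11) = 0.8182
Iteration 2:
  p = (-10 - (-1)·0.1667 - (4)·0.8182) / (8) = -1.6383
  q = (1 - (2)·-1.2500 - (-3)·0.8182) / (6) = 0.9924
  r = (9 - (3)·-1.2500 - (-4)·0.1667) / (11) = 1.2197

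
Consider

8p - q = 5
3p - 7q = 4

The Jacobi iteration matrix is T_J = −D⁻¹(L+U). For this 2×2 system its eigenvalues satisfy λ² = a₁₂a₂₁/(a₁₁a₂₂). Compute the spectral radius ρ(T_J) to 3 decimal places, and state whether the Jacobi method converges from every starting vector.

0.231

a₁₂a₂₁/(a₁₁a₂₂) = (-1)·(3) / ((8)·(-7)) = 0.053571
ρ = √|0.053571| = √0.053571 = 0.231
ρ < 1, so Jacobi converges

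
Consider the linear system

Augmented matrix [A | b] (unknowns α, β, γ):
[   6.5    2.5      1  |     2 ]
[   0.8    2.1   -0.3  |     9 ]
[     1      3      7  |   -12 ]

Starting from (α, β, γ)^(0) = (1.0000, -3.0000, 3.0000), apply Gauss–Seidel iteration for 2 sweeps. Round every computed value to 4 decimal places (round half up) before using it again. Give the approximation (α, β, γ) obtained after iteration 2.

(-0.7875, 4.0551, -3.3397)

Iteration 1:
  α = (2 - (2.5)·-3.0000 - (1)·3.0000) / (6.5) = 1.0000
  β = (9 - (0.8)·1.0000 - (-0.3)·3.0000) / (2.1) = 4.3333
  γ = (-12 - (1)·1.0000 - (3)·4.3333) / (7) = -3.7143
Iteration 2:
  α = (2 - (2.5)·4.3333 - (1)·-3.7143) / (6.5) = -0.7875
  β = (9 - (0.8)·-0.7875 - (-0.3)·-3.7143) / (2.1) = 4.0551
  γ = (-12 - (1)·-0.7875 - (3)·4.0551) / (7) = -3.3397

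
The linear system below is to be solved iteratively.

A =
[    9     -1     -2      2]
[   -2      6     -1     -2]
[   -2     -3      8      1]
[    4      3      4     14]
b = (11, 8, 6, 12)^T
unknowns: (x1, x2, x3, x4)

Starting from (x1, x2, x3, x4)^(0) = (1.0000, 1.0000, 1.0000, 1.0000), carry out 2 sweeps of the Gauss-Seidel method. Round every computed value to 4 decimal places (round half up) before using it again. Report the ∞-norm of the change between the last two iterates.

0.6625

Iteration 1:
  x1 = (11 - (-1)·1.0000 - (-2)·1.0000 - (2)·1.0000) / (9) = 1.3333
  x2 = (8 - (-2)·1.3333 - (-1)·1.0000 - (-2)·1.0000) / (6) = 2.2778
  x3 = (6 - (-2)·1.3333 - (-3)·2.2778 - (1)·1.0000) / (8) = 1.8125
  x4 = (12 - (4)·1.3333 - (3)·2.2778 - (4)·1.8125) / (14) = -0.5298
Iteration 2:
  x1 = (11 - (-1)·2.2778 - (-2)·1.8125 - (2)·-0.5298) / (9) = 1.9958
  x2 = (8 - (-2)·1.9958 - (-1)·1.8125 - (-2)·-0.5298) / (6) = 2.1241
  x3 = (6 - (-2)·1.9958 - (-3)·2.1241 - (1)·-0.5298) / (8) = 2.1117
  x4 = (12 - (4)·1.9958 - (3)·2.1241 - (4)·2.1117) / (14) = -0.7716
Change: (0.6625, -0.1537, 0.2992, -0.2418) → max |·| = 0.6625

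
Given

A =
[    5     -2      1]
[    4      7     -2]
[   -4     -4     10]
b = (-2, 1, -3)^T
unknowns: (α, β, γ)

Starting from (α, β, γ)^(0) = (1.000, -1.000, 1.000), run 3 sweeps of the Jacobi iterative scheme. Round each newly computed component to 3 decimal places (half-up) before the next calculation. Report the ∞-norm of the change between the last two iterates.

0.550

Iteration 1:
  α = (-2 - (-2)·-1.000 - (1)·1.000) / (5) = -1.000
  β = (1 - (4)·1.000 - (-2)·1.000) / (7) = -0.143
  γ = (-3 - (-4)·1.000 - (-4)·-1.000) / (10) = -0.300
Iteration 2:
  α = (-2 - (-2)·-0.143 - (1)·-0.300) / (5) = -0.397
  β = (1 - (4)·-1.000 - (-2)·-0.300) / (7) = 0.629
  γ = (-3 - (-4)·-1.000 - (-4)·-0.143) / (10) = -0.757
Iteration 3:
  α = (-2 - (-2)·0.629 - (1)·-0.757) / (5) = 0.003
  β = (1 - (4)·-0.397 - (-2)·-0.757) / (7) = 0.153
  γ = (-3 - (-4)·-0.397 - (-4)·0.629) / (10) = -0.207
Change: (0.400, -0.476, 0.550) → max |·| = 0.550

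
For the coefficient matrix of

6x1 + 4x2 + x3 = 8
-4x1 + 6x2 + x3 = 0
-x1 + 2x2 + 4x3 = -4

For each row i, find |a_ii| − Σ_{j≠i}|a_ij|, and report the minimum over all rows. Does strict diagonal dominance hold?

1

row 1: |6| − (4+1) = 1
row 2: |6| − (4+1) = 1
row 3: |4| − (1+2) = 1
minimum over rows = 1 → strictly diagonally dominant (convergence guaranteed)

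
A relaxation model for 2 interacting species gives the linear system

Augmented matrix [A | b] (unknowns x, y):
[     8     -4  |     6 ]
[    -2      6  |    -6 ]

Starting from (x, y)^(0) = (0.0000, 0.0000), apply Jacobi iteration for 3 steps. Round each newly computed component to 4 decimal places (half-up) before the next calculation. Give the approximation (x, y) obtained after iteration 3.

(0.3750, -0.9167)

Iteration 1:
  x = (6 - (-4)·0.0000) / (8) = 0.7500
  y = (-6 - (-2)·0.0000) / (6) = -1.0000
Iteration 2:
  x = (6 - (-4)·-1.0000) / (8) = 0.2500
  y = (-6 - (-2)·0.7500) / (6) = -0.7500
Iteration 3:
  x = (6 - (-4)·-0.7500) / (8) = 0.3750
  y = (-6 - (-2)·0.2500) / (6) = -0.9167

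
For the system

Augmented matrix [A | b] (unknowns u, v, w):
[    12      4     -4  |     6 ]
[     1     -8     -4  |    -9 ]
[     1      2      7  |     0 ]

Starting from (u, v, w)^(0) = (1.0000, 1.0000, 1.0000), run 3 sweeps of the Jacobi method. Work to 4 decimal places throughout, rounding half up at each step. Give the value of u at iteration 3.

-0.0625

Iteration 1:
  u = (6 - (4)·1.0000 - (-4)·1.0000) / (12) = 0.5000
  v = (-9 - (1)·1.0000 - (-4)·1.0000) / (-8) = 0.7500
  w = (0 - (1)·1.0000 - (2)·1.0000) / (7) = -0.4286
Iteration 2:
  u = (6 - (4)·0.7500 - (-4)·-0.4286) / (12) = 0.1071
  v = (-9 - (1)·0.5000 - (-4)·-0.4286) / (-8) = 1.4018
  w = (0 - (1)·0.5000 - (2)·0.7500) / (7) = -0.2857
Iteration 3:
  u = (6 - (4)·1.4018 - (-4)·-0.2857) / (12) = -0.0625
  v = (-9 - (1)·0.1071 - (-4)·-0.2857) / (-8) = 1.2812
  w = (0 - (1)·0.1071 - (2)·1.4018) / (7) = -0.4158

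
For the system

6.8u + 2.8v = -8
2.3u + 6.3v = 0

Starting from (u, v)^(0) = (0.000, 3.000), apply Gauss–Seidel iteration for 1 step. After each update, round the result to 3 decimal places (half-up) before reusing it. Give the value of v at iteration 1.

0.881

Iteration 1:
  u = (-8 - (2.8)·3.000) / (6.8) = -2.412
  v = (0 - (2.3)·-2.412) / (6.3) = 0.881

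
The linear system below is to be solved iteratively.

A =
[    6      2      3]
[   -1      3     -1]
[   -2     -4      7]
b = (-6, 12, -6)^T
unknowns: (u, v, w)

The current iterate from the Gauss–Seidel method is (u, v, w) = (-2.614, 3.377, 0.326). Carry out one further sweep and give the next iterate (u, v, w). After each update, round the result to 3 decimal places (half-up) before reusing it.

One sweep:
  u = (-6 - (2)·3.377 - (3)·0.326) / (6) = -2.289
  v = (12 - (-1)·-2.289 - (-1)·0.326) / (3) = 3.346
  w = (-6 - (-2)·-2.289 - (-4)·3.346) / (7) = 0.401

(-2.289, 3.346, 0.401)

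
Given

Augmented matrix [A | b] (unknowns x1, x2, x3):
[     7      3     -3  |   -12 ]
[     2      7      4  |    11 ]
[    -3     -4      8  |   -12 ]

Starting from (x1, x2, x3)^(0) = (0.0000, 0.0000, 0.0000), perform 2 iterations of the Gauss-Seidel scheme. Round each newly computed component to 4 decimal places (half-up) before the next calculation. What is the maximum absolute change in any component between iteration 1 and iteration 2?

1.3601

Iteration 1:
  x1 = (-12 - (3)·0.0000 - (-3)·0.0000) / (7) = -1.7143
  x2 = (11 - (2)·-1.7143 - (4)·0.0000) / (7) = 2.0612
  x3 = (-12 - (-3)·-1.7143 - (-4)·2.0612) / (8) = -1.1123
Iteration 2:
  x1 = (-12 - (3)·2.0612 - (-3)·-1.1123) / (7) = -3.0744
  x2 = (11 - (2)·-3.0744 - (4)·-1.1123) / (7) = 3.0854
  x3 = (-12 - (-3)·-3.0744 - (-4)·3.0854) / (8) = -1.1102
Change: (-1.3601, 1.0242, 0.0021) → max |·| = 1.3601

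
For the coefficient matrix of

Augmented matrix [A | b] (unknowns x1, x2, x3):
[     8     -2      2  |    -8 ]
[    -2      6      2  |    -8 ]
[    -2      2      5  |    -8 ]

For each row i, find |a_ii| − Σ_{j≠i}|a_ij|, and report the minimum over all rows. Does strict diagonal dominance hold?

row 1: |8| − (2+2) = 4
row 2: |6| − (2+2) = 2
row 3: |5| − (2+2) = 1
minimum over rows = 1 → strictly diagonally dominant (convergence guaranteed)

1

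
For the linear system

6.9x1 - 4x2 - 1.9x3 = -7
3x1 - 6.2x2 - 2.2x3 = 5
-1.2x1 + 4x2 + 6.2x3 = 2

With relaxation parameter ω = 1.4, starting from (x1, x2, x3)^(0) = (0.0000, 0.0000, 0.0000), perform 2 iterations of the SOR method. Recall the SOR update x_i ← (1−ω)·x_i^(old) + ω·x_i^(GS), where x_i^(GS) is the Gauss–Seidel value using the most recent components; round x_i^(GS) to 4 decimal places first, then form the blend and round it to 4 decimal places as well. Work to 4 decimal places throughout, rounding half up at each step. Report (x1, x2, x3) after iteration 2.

Iteration 1:
  x1: GS value = (-7 - (-4)·0.0000 - (-1.9)·0.0000) / (6.9) = -1.0145;  x1 ← (1−ω)·0.0000 + ω·-1.0145 = -1.4203
  x2: GS value = (5 - (3)·-1.4203 - (-2.2)·0.0000) / (-6.2) = -1.4937;  x2 ← (1−ω)·0.0000 + ω·-1.4937 = -2.0912
  x3: GS value = (2 - (-1.2)·-1.4203 - (4)·-2.0912) / (6.2) = 1.3968;  x3 ← (1−ω)·0.0000 + ω·1.3968 = 1.9555
Iteration 2:
  x1: GS value = (-7 - (-4)·-2.0912 - (-1.9)·1.9555) / (6.9) = -1.6883;  x1 ← (1−ω)·-1.4203 + ω·-1.6883 = -1.7955
  x2: GS value = (5 - (3)·-1.7955 - (-2.2)·1.9555) / (-6.2) = -2.3691;  x2 ← (1−ω)·-2.0912 + ω·-2.3691 = -2.4803
  x3: GS value = (2 - (-1.2)·-1.7955 - (4)·-2.4803) / (6.2) = 1.5753;  x3 ← (1−ω)·1.9555 + ω·1.5753 = 1.4232

(-1.7955, -2.4803, 1.4232)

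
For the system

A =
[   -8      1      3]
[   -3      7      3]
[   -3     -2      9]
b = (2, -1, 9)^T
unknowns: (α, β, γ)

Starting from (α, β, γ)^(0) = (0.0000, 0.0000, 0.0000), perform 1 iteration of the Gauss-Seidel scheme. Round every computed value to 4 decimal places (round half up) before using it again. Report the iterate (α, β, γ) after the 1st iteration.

Iteration 1:
  α = (2 - (1)·0.0000 - (3)·0.0000) / (-8) = -0.2500
  β = (-1 - (-3)·-0.2500 - (3)·0.0000) / (7) = -0.2500
  γ = (9 - (-3)·-0.2500 - (-2)·-0.2500) / (9) = 0.8611

(-0.2500, -0.2500, 0.8611)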